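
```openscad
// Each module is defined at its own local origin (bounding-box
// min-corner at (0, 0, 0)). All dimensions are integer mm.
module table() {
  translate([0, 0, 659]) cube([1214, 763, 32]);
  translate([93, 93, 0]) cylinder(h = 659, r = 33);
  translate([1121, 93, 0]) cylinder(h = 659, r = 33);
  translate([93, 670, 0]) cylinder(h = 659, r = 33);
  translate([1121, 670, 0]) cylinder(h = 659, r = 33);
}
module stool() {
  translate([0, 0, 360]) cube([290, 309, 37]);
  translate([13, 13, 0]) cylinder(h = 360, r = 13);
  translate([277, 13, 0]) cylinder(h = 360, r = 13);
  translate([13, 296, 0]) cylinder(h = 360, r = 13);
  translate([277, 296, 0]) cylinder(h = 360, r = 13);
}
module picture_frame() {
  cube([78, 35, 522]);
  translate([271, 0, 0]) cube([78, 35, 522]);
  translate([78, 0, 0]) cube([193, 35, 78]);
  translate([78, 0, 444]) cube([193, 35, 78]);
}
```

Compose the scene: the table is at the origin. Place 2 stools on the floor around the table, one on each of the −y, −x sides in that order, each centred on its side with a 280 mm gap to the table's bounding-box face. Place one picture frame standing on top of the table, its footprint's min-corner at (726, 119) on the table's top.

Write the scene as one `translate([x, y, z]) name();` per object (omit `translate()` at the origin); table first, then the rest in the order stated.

table();
translate([462, -589, 0]) stool();
translate([-570, 227, 0]) stool();
translate([726, 119, 691]) picture_frame();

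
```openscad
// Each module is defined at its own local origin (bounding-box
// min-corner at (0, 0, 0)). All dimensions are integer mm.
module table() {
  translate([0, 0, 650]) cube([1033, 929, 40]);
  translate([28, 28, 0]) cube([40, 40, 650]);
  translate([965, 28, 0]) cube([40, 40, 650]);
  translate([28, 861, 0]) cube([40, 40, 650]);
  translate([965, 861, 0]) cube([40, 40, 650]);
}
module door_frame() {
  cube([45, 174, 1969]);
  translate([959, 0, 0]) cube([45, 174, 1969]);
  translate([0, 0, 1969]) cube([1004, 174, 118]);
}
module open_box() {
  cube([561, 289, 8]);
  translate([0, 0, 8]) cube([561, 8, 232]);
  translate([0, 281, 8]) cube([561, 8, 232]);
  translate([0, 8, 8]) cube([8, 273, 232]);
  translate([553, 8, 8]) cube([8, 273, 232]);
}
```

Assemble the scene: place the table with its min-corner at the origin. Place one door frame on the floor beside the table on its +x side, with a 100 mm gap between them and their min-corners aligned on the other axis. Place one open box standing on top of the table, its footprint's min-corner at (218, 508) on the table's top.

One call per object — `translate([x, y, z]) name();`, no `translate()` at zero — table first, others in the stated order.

table();
translate([1133, 0, 0]) door_frame();
translate([218, 508, 690]) open_box();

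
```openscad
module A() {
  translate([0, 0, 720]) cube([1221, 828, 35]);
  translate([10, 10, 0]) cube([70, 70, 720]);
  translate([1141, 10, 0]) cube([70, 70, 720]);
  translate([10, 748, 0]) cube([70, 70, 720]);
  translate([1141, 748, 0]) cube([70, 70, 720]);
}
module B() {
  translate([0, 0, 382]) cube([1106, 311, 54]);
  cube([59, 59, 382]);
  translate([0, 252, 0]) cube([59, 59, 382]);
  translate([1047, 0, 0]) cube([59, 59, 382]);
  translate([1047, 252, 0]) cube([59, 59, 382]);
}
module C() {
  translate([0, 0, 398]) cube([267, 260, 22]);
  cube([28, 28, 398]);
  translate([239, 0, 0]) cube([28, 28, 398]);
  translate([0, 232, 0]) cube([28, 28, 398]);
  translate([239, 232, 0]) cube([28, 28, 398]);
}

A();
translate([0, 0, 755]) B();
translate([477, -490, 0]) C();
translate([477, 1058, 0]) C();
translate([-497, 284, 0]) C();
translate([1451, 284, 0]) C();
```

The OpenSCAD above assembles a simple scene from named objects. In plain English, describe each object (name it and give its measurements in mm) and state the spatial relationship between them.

A is a table with a 1221×828 mm rectangular top, 35 mm thick, top surface at z = 755 mm, supported by four 70×70 mm square legs, each inset 10 mm from the nearest pair of top edges, running from the floor.

B is a long wooden bench with a 1106 mm (x) × 311 mm (y) seat, 54 mm thick, its top surface 436 mm above the floor. Four 59 mm square legs at the seat corners, flush with the edges, run from z = 0 to the seat underside.

C is a four-legged stool. The seat is 267×260 mm, 22 mm thick, top at z = 420 mm. It stands on four square legs, each 28×28 mm in cross-section, from z = 0 to the seat underside, each flush with a corner of the seat.

The bench is on top of the table. Four stools sit around the table at the −y, +y, −x, +x sides.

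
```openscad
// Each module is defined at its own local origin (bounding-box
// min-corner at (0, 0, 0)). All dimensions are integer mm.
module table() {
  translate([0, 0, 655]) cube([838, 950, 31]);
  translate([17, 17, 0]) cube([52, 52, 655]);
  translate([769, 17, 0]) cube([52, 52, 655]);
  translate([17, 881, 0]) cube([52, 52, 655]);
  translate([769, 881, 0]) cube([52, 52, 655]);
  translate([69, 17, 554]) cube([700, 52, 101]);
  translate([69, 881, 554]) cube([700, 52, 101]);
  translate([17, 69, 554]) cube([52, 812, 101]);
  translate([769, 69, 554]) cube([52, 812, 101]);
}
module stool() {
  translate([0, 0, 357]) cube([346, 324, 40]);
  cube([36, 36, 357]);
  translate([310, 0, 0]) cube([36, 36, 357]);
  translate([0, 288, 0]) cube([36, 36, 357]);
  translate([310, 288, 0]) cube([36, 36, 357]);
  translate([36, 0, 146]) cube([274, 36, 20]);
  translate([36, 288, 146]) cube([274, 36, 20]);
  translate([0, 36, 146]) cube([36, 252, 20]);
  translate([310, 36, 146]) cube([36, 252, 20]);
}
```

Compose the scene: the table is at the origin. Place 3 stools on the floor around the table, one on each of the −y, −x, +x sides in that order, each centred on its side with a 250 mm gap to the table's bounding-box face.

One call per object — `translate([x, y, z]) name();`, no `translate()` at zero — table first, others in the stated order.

table();
translate([246, -574, 0]) stool();
translate([-596, 313, 0]) stool();
translate([1088, 313, 0]) stool();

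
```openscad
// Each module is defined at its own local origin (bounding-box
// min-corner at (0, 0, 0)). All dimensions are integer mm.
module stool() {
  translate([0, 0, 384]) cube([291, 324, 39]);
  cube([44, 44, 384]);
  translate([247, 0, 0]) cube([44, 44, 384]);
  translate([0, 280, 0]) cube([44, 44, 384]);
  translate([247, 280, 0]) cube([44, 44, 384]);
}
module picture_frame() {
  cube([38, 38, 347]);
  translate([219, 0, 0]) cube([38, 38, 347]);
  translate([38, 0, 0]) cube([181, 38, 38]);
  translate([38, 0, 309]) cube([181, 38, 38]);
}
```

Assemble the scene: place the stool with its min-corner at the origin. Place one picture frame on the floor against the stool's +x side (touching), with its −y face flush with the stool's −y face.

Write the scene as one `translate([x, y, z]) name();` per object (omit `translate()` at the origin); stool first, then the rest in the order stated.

stool();
translate([291, 0, 0]) picture_frame();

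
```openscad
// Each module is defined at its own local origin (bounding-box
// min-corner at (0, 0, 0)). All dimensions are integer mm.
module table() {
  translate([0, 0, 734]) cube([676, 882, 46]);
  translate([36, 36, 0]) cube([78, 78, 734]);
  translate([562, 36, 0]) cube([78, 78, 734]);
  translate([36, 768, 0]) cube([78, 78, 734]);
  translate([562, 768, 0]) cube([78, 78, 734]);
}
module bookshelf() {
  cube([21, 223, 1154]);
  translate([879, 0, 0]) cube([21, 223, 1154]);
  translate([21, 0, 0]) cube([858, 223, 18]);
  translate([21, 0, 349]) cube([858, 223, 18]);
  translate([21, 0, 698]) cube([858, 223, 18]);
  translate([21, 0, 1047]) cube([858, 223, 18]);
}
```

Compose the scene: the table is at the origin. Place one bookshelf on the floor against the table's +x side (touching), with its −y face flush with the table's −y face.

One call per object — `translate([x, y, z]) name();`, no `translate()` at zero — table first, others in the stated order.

table();
translate([676, 0, 0]) bookshelf();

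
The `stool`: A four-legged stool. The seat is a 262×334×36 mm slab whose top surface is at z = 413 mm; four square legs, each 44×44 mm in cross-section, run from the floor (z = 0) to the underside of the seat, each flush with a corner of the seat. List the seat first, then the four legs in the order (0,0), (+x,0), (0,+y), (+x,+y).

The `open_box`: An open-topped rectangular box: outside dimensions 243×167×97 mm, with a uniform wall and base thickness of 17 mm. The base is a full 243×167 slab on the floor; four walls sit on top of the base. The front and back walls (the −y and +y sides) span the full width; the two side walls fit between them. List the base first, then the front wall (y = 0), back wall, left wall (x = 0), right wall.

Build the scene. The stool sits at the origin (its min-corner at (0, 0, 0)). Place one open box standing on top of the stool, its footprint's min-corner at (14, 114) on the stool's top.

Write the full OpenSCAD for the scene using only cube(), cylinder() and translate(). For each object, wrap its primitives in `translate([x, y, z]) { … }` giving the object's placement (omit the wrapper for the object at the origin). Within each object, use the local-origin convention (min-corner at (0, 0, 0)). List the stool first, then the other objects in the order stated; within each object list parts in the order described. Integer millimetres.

translate([0, 0, 377]) cube([262, 334, 36]);
cube([44, 44, 377]);
translate([218, 0, 0]) cube([44, 44, 377]);
translate([0, 290, 0]) cube([44, 44, 377]);
translate([218, 290, 0]) cube([44, 44, 377]);
translate([14, 114, 413]) {
  cube([243, 167, 17]);
  translate([0, 0, 17]) cube([243, 17, 80]);
  translate([0, 150, 17]) cube([243, 17, 80]);
  translate([0, 17, 17]) cube([17, 133, 80]);
  translate([226, 17, 17]) cube([17, 133, 80]);
}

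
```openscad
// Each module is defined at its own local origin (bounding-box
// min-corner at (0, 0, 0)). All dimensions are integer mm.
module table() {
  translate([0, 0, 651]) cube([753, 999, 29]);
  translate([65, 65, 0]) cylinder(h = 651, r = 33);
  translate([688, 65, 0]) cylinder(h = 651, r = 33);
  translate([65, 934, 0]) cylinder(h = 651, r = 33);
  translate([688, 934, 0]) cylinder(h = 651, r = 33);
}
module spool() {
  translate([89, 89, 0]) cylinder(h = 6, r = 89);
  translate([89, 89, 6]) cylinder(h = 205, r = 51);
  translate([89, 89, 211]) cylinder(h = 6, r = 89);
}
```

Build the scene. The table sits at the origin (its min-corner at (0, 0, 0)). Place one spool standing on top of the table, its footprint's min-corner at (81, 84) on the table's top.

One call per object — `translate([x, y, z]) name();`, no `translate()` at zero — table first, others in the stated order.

table();
translate([81, 84, 680]) spool();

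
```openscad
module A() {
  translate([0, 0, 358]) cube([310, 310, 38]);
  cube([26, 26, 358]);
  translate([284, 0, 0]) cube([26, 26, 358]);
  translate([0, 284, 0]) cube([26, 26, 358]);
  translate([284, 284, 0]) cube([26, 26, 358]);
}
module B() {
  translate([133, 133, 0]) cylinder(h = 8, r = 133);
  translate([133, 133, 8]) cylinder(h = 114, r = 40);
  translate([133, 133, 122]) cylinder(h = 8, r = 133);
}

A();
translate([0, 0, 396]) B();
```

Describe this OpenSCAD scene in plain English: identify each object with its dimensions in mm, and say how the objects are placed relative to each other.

A is a four-legged stool. The seat is 310×310 mm, 38 mm thick, top at z = 396 mm. It stands on four square legs, each 26×26 mm in cross-section, from z = 0 to the seat underside, each flush with a corner of the seat.

B is a spool: two coaxial disc flanges of radius 133 mm and thickness 8 mm, joined by a core cylinder of radius 40 mm and height 114 mm. The lower flange rests on z = 0 and the three cylinders share a vertical axis.

The spool is on top of the stool.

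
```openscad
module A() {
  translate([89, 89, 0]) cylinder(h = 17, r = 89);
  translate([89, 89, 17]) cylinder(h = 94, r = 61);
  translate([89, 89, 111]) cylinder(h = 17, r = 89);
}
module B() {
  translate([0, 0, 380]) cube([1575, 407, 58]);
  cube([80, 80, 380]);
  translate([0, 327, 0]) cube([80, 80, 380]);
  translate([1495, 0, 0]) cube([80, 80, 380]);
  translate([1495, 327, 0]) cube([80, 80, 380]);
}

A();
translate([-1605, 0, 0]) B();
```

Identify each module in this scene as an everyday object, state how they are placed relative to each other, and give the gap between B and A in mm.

A is a spool. B is a bench. The bench is on the floor beside the spool on its −x side. The gap between the bench and the spool is 30 mm.

The bench's nearest face is 30 mm from the spool's −x face.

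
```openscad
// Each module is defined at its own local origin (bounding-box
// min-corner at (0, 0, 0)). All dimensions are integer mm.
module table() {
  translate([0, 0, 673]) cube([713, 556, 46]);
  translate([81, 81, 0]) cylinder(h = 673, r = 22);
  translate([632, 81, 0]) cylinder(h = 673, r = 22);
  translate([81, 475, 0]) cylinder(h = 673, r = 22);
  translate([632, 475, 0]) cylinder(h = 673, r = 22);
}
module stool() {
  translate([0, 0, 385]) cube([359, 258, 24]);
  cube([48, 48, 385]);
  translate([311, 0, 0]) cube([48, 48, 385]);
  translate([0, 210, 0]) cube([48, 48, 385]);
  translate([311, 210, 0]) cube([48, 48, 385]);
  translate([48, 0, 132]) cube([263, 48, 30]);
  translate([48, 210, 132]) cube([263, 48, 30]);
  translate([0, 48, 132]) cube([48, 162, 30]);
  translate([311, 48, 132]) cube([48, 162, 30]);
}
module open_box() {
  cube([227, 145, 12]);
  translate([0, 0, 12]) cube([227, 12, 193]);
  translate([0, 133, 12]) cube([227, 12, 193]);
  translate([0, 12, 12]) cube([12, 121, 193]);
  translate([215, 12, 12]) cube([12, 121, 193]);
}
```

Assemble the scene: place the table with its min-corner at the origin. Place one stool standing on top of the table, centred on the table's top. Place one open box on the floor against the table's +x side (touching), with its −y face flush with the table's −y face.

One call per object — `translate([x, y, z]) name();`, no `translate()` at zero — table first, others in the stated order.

table();
translate([177, 149, 719]) stool();
translate([713, 0, 0]) open_box();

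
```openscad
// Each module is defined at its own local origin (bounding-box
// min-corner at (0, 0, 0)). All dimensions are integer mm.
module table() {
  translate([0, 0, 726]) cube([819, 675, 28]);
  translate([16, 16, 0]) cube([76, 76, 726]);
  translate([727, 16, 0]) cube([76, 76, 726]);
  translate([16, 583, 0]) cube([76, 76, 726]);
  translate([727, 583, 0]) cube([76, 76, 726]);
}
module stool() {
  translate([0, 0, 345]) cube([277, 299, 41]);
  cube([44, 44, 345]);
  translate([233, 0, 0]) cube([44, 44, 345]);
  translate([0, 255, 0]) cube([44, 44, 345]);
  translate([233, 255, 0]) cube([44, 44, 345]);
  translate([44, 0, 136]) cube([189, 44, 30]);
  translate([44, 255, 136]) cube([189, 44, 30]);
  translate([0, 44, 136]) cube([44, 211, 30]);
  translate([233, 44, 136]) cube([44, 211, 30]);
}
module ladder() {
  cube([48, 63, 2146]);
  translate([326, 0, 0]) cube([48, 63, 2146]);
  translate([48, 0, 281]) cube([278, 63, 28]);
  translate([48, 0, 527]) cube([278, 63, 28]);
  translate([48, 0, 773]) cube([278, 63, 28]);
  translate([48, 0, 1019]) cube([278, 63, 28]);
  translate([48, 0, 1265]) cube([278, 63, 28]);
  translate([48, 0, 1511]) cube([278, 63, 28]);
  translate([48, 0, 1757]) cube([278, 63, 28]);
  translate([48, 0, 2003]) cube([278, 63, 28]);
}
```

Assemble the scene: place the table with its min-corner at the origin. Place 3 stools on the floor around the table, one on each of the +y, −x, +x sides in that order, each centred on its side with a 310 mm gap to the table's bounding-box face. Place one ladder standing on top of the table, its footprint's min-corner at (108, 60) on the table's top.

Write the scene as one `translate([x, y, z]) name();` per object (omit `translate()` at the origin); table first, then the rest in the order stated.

table();
translate([271, 985, 0]) stool();
translate([-587, 188, 0]) stool();
translate([1129, 188, 0]) stool();
translate([108, 60, 754]) ladder();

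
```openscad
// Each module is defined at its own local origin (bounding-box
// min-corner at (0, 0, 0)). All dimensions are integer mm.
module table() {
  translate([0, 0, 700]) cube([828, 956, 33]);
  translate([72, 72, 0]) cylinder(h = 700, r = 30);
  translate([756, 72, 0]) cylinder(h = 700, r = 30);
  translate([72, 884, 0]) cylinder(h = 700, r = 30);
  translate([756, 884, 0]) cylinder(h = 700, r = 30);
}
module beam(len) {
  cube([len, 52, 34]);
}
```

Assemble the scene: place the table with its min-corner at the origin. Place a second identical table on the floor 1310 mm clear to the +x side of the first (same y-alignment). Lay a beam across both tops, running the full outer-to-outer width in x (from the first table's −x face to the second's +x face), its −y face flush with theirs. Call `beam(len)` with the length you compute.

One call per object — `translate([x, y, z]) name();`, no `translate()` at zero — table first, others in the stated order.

table();
translate([2138, 0, 0]) table();
translate([0, 0, 733]) beam(2966);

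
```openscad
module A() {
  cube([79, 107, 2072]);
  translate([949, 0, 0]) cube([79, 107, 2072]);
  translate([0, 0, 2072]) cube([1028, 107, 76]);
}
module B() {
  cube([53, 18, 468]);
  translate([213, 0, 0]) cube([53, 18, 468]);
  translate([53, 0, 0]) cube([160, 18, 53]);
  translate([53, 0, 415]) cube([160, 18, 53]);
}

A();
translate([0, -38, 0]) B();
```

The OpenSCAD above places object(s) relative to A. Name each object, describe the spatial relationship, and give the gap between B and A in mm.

The picture frame's nearest face is 20 mm from the door frame's −y face.

A is a door frame. B is a picture frame. The picture frame is on the floor beside the door frame on its −y side. The gap between the picture frame and the door frame is 20 mm.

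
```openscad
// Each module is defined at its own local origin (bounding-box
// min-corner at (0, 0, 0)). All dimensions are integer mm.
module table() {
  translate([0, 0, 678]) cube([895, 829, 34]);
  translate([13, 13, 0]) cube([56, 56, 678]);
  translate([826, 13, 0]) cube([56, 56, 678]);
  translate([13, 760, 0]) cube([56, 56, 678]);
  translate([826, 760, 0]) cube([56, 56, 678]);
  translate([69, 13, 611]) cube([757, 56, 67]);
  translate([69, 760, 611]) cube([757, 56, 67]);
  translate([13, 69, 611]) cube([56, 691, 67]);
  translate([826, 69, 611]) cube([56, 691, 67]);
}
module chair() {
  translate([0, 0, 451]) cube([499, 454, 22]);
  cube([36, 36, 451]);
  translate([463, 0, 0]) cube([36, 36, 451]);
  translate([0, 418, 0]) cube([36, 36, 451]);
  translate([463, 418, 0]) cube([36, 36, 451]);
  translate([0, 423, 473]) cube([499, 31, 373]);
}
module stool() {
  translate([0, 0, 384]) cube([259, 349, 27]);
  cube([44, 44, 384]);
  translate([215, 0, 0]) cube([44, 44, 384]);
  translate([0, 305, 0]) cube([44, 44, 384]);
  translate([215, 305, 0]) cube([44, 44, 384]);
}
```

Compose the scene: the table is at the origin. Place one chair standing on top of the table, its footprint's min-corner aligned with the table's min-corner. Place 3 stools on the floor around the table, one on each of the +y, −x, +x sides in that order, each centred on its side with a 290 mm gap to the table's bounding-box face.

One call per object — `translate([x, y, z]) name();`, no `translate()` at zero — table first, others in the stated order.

table();
translate([0, 0, 712]) chair();
translate([318, 1119, 0]) stool();
translate([-549, 240, 0]) stool();
translate([1185, 240, 0]) stool();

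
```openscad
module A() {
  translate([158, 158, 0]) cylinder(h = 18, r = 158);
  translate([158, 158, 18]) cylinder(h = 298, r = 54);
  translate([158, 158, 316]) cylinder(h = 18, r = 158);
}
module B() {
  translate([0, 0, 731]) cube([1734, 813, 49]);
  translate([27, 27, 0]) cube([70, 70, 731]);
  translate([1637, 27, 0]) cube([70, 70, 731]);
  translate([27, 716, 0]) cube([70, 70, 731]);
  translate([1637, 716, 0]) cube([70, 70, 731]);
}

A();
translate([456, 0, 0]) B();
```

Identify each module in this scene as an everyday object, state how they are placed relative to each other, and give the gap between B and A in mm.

The table's nearest face is 140 mm from the spool's +x face.

A is a spool. B is a table. The table is on the floor beside the spool on its +x side. The gap between the table and the spool is 140 mm.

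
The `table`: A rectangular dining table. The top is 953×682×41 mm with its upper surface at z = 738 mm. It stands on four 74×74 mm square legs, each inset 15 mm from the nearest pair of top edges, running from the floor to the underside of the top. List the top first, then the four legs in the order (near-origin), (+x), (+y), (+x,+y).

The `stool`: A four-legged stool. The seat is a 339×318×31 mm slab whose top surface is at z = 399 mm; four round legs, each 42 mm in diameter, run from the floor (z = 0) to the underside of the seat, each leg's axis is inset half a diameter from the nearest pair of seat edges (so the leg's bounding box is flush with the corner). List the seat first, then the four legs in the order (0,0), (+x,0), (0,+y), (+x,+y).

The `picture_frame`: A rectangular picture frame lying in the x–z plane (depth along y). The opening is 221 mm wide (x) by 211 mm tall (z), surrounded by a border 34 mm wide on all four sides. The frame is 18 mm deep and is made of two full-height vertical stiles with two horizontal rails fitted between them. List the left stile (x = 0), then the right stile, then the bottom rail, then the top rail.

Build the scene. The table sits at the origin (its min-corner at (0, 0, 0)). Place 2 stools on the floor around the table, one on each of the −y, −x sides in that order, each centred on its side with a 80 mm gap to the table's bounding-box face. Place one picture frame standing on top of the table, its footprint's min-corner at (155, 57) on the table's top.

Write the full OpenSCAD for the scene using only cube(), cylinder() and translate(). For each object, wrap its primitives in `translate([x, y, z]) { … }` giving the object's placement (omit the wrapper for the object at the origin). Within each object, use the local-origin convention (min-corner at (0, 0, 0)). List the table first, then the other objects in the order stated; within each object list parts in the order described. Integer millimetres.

translate([0, 0, 697]) cube([953, 682, 41]);
translate([15, 15, 0]) cube([74, 74, 697]);
translate([864, 15, 0]) cube([74, 74, 697]);
translate([15, 593, 0]) cube([74, 74, 697]);
translate([864, 593, 0]) cube([74, 74, 697]);
translate([307, -398, 0]) {
  translate([0, 0, 368]) cube([339, 318, 31]);
  translate([21, 21, 0]) cylinder(h = 368, r = 21);
  translate([318, 21, 0]) cylinder(h = 368, r = 21);
  translate([21, 297, 0]) cylinder(h = 368, r = 21);
  translate([318, 297, 0]) cylinder(h = 368, r = 21);
}
translate([-419, 182, 0]) {
  translate([0, 0, 368]) cube([339, 318, 31]);
  translate([21, 21, 0]) cylinder(h = 368, r = 21);
  translate([318, 21, 0]) cylinder(h = 368, r = 21);
  translate([21, 297, 0]) cylinder(h = 368, r = 21);
  translate([318, 297, 0]) cylinder(h = 368, r = 21);
}
translate([155, 57, 738]) {
  cube([34, 18, 279]);
  translate([255, 0, 0]) cube([34, 18, 279]);
  translate([34, 0, 0]) cube([221, 18, 34]);
  translate([34, 0, 245]) cube([221, 18, 34]);
}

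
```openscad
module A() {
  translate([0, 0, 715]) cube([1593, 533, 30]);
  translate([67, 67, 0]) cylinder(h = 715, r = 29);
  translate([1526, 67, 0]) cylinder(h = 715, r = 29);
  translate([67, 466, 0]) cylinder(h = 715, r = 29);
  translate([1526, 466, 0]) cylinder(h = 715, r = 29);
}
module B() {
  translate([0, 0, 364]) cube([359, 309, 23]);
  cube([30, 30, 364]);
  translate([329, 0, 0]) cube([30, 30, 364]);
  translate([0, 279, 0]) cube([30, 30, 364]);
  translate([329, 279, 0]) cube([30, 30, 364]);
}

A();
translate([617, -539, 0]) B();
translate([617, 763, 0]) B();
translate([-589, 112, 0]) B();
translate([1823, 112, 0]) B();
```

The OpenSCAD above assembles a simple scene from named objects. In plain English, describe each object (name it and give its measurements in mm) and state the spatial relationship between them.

A is a rectangular dining table. The top is 1593×533×30 mm with its upper surface at z = 745 mm. It stands on four round legs of 58 mm diameter, each leg's bounding box inset 38 mm from the nearest pair of top edges, running from the floor to the underside of the top.

B is a four-legged stool. The seat is 359×309 mm, 23 mm thick, top at z = 387 mm. It stands on four square legs, each 30×30 mm in cross-section, from z = 0 to the seat underside, each flush with a corner of the seat.

Four stools sit around the table at the −y, +y, −x, +x sides.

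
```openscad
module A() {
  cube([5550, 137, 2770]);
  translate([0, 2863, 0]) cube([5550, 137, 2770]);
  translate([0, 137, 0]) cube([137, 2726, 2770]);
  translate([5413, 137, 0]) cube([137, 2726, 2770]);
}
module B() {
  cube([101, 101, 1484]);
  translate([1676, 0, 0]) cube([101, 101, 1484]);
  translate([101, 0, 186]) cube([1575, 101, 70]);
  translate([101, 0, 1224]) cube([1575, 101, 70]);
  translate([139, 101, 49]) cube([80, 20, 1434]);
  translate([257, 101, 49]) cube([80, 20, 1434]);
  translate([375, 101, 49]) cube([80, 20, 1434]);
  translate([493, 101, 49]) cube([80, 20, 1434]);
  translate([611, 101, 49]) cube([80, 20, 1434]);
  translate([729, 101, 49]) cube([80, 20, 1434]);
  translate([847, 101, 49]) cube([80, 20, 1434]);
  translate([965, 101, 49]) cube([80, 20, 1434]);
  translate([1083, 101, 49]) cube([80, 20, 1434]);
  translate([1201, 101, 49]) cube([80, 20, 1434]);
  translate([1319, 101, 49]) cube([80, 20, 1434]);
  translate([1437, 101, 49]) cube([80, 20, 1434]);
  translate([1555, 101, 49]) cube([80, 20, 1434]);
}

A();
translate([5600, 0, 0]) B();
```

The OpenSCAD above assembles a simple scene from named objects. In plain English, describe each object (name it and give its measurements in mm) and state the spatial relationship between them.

A is the wall frame of a small rectangular building: four walls, each 2770 mm tall and 137 mm thick, enclosing a footprint 5550 mm (x) by 3000 mm (y) outside-to-outside, with no floor or roof. The front and back walls (the −y and +y sides) span the full width; the two side walls fit between them.

B is a fence section. Two 101×101 mm posts, 1484 mm tall, stand on the floor with a clear span of 1575 mm between their inner faces. Two horizontal rails of 101×70 mm section span the gap between the posts with their undersides at z = 186 mm and z = 1224 mm, flush with the posts' −y face. 13 pickets, each 80 mm wide, 20 mm thick and 1434 mm tall, are fixed to the +y face of the rails with their bottoms at z = 49 mm, evenly spaced across the span with equal gaps (rounded down to the nearest mm) at the −x end and between each pair — any rounding remainder accumulates at the +x end.

The fence section is on the floor beside the house frame on its +x side.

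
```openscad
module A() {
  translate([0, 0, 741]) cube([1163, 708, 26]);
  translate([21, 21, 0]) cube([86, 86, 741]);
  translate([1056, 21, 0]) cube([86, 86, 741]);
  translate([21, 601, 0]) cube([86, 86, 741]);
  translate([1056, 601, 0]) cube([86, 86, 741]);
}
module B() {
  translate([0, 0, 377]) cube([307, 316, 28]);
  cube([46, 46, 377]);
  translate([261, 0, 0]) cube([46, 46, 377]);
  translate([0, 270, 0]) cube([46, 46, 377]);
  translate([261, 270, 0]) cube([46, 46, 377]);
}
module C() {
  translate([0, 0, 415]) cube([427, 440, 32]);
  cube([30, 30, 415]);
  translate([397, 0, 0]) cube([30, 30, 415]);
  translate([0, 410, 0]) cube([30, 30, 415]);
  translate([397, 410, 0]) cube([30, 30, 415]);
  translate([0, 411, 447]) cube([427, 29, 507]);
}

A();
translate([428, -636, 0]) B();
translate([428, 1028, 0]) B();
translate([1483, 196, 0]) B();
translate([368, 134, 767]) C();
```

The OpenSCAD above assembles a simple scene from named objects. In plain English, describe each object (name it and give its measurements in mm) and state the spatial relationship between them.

A is a table with a 1163×708 mm rectangular top, 26 mm thick, top surface at z = 767 mm, supported by four 86×86 mm square legs, each inset 21 mm from the nearest pair of top edges, running from the floor.

B is a four-legged stool. The seat is 307×316 mm, 28 mm thick, top at z = 405 mm. It stands on four square legs, each 46×46 mm in cross-section, from z = 0 to the seat underside, each flush with a corner of the seat.

C is a chair. The seat is a 427×440×32 mm slab with its top at z = 447 mm, on four 30×30 mm corner legs (flush with the seat edges, standing on z = 0). A flat backrest 29 mm thick, 507 mm tall, spans the full seat width and rises from the seat top along its +y edge, rear face flush with the rear of the seat.

Three stools sit around the table at the −y, +y, +x sides. The chair is on top of the table, centred.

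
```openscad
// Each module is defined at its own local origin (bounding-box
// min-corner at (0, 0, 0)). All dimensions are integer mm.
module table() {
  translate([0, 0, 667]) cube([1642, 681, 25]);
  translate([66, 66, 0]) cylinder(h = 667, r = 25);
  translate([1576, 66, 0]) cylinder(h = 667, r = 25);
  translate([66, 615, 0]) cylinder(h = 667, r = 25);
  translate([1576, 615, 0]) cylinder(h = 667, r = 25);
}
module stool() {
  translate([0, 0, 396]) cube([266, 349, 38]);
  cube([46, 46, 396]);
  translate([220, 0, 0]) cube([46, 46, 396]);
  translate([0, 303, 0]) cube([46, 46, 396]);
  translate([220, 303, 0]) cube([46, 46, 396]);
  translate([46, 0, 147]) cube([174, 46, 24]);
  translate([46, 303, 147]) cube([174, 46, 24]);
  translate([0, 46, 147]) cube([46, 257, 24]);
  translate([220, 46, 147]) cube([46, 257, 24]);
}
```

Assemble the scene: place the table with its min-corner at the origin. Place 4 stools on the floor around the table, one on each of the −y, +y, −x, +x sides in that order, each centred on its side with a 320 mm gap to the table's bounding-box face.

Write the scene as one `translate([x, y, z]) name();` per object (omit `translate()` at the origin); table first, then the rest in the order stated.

table();
translate([688, -669, 0]) stool();
translate([688, 1001, 0]) stool();
translate([-586, 166, 0]) stool();
translate([1962, 166, 0]) stool();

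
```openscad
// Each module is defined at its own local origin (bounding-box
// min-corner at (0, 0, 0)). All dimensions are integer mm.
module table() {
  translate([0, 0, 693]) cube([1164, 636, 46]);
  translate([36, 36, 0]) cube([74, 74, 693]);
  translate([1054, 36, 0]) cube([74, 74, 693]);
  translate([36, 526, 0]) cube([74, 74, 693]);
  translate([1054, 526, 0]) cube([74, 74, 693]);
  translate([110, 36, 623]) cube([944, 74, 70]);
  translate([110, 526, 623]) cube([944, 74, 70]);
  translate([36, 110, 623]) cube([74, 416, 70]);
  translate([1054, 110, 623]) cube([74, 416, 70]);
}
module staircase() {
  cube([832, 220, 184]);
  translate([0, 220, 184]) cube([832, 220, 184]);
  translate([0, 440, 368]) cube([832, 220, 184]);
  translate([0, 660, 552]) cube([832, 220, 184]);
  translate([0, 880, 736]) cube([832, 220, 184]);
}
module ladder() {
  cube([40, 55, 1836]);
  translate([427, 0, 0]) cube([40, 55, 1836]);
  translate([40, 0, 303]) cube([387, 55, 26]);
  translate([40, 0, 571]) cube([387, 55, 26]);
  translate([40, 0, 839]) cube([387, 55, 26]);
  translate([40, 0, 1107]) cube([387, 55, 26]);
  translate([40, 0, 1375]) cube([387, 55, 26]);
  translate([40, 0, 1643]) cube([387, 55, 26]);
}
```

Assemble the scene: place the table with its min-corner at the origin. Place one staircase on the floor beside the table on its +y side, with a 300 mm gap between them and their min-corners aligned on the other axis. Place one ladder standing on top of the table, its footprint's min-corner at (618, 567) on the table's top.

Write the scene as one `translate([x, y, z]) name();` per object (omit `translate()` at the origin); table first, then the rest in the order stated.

table();
translate([0, 936, 0]) staircase();
translate([618, 567, 739]) ladder();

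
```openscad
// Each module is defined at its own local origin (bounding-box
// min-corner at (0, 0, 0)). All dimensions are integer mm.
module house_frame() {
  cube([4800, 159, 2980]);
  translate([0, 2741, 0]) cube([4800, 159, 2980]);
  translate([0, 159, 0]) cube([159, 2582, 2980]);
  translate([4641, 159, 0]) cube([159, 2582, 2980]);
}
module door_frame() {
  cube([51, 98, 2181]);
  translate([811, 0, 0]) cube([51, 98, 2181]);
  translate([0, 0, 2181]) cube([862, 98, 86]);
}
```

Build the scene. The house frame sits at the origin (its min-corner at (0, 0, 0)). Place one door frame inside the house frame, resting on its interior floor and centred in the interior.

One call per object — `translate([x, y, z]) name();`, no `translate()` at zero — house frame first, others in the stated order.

house_frame();
translate([1969, 1401, 0]) door_frame();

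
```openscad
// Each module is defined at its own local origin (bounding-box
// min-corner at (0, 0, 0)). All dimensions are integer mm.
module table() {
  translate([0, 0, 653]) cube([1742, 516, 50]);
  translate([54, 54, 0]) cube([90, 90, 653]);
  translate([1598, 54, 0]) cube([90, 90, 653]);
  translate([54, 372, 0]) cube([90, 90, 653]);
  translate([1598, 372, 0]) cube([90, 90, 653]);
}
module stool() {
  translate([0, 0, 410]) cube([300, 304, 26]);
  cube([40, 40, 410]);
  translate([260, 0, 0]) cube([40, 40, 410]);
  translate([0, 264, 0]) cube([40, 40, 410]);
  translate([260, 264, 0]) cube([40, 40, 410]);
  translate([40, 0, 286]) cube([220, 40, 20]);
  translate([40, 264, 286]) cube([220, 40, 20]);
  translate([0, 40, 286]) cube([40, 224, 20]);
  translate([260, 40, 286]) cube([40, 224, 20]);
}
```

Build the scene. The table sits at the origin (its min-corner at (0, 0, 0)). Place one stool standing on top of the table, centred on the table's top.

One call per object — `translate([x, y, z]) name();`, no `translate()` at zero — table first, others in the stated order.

table();
translate([721, 106, 703]) stool();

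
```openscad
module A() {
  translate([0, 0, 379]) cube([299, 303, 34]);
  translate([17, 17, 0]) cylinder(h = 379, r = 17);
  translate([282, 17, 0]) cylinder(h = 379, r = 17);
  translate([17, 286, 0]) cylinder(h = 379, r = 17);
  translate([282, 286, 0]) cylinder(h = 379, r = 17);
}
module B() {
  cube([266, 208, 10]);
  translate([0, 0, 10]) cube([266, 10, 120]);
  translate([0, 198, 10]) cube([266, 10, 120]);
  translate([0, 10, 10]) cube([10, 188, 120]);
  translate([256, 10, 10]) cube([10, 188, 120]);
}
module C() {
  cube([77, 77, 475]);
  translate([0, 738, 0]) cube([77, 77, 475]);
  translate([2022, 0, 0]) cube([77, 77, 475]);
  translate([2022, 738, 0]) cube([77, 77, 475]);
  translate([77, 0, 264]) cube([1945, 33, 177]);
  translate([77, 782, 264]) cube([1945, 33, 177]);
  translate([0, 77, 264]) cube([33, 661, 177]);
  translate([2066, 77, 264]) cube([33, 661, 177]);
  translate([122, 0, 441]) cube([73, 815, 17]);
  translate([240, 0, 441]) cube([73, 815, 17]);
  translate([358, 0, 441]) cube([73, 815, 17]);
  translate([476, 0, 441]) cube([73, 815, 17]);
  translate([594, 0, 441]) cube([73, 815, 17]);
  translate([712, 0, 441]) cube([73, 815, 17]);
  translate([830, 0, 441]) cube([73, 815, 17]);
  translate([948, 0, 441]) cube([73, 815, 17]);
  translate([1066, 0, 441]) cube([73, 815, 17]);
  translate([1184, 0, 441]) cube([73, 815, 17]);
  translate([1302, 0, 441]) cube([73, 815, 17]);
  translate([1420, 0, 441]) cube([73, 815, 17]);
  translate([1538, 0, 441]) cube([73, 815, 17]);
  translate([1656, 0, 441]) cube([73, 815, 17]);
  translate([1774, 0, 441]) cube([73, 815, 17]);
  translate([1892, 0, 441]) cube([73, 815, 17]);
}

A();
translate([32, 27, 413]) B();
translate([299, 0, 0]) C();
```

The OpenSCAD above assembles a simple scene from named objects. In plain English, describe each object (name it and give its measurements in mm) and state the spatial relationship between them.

A is a four-legged stool. The seat is 299×303 mm, 34 mm thick, top at z = 413 mm. It stands on four round legs, each 34 mm in diameter, from z = 0 to the seat underside, each leg's axis is inset half a diameter from the nearest pair of seat edges (so the leg's bounding box is flush with the corner).

B is an open storage box with external size 266×208×130 mm and wall thickness 10 mm (the base is also 10 mm thick). The base covers the whole footprint; the four walls stand on the base, with the y-facing walls full-width and the x-facing walls fitting between their inner faces.

C is a bed frame 2099 mm long (x) by 815 mm wide (y). Four 77×77 mm corner posts, 475 mm tall, at the corners of the footprint. Four rails of 33 mm thickness and 177 mm height run between adjacent posts with their undersides at z = 264 mm, their outer faces flush with the outside of the frame (the two x-running rails run between the posts' inner faces; the two y-running rails run between the posts' inner faces). 16 slats, each 73 mm wide (x) and 17 mm thick, lie across the top of the two x-running rails, running the full 815 mm width of the frame in y; the slats are evenly spaced along x between the inner faces of the end posts with equal gaps (rounded down to the nearest mm) at the −x end and between each pair — any rounding remainder accumulates at the +x end.

The open box is on top of the stool. The bed frame is against the stool's +x side, with their −y faces flush.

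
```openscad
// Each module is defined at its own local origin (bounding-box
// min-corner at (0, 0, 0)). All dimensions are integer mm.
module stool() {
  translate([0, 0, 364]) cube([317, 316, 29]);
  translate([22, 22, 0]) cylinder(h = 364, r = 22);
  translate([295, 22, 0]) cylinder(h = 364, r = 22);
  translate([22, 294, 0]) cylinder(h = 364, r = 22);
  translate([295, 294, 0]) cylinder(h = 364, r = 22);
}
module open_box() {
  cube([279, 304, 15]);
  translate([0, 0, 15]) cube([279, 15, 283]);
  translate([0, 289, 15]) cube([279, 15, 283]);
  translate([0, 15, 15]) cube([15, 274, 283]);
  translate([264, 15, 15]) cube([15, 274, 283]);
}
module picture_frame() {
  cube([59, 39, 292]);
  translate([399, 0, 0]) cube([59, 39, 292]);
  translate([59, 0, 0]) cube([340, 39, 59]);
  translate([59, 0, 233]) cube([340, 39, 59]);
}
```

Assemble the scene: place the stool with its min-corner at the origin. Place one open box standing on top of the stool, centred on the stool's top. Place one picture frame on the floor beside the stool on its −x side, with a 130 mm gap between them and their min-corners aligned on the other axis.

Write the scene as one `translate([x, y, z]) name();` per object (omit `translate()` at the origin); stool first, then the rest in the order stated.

stool();
translate([19, 6, 393]) open_box();
translate([-588, 0, 0]) picture_frame();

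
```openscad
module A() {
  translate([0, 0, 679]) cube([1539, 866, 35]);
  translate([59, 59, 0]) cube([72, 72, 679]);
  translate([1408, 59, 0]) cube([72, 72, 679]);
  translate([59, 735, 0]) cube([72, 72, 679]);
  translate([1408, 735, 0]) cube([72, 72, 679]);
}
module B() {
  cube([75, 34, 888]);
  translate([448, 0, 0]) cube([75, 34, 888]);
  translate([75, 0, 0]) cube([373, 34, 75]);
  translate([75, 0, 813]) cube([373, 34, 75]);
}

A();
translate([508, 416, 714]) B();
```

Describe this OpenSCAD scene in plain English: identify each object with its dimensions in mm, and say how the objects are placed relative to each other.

A is a table with a 1539×866 mm rectangular top, 35 mm thick, top surface at z = 714 mm, supported by four 72×72 mm square legs, each inset 59 mm from the nearest pair of top edges, running from the floor.

B is a picture frame with a 373×738 mm rectangular opening (x by z) and a uniform 75 mm border on every side. Frame depth is 34 mm along y. It is built from two vertical stiles running the full outside height and two horizontal rails spanning the gap between the stiles.

The picture frame is on top of the table, centred.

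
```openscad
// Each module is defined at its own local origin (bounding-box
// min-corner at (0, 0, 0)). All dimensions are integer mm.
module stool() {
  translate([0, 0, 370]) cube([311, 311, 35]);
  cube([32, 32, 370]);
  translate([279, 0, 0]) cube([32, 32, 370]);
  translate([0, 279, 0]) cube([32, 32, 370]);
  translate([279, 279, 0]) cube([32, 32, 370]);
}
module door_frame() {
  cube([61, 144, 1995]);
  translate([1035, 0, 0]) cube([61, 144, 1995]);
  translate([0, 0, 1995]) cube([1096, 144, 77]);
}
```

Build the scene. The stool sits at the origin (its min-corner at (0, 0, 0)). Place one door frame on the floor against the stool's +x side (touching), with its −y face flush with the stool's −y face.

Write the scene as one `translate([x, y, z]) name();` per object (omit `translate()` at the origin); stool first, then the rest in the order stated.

stool();
translate([311, 0, 0]) door_frame();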